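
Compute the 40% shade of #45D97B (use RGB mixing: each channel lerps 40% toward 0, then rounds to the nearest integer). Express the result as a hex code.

#45D97B is rgb(69, 217, 123).
Per channel, c → c + 0.4(0 − c):
  R: 69 + 0.4×(0−69) = 69 − 27.6 = 41.4 → 41
  G: 217 − 86.8 = 130.2 → 130
  B: 123 − 49.2 = 73.8 → 74
rgb(41, 130, 74) = #29824A.

#29824A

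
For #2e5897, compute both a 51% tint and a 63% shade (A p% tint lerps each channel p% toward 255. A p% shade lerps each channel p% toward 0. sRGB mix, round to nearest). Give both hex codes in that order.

#99adcc, #112138

#2e5897 is rgb(46, 88, 151).
51% tint:
  R: 46 + 106.59 = 152.59 → 153
  G: 88 + 85.17 = 173.17 → 173
  B: 151 + 53.04 = 204.04 → 204
  → #99adcc
63% shade:
  R: 46 − 28.98 = 17.02 → 17
  G: 88 + 0.63×(0−88) = 88 − 55.44 = 32.56 → 33
  B: 151 − 95.13 = 55.87 → 56
  → #112138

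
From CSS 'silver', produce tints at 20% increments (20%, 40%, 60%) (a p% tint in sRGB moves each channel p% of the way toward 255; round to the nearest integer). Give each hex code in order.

CSS silver is rgb(192, 192, 192).
20%: (192 + 12.6 = 204.6→205, 192 + 12.6 = 204.6→205, 192 + 12.6 = 204.6→205) → #CDCDCD
40%: (192 + 25.2 = 217.2→217, 192 + 25.2 = 217.2→217, 192 + 25.2 = 217.2→217) → #D9D9D9
60%: (192 + 37.8 = 229.8→230, 192 + 37.8 = 229.8→230, 192 + 37.8 = 229.8→230) → #E6E6E6

#CDCDCD, #D9D9D9, #E6E6E6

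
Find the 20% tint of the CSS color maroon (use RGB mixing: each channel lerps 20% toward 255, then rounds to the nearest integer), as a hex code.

#993333

CSS maroon is rgb(128, 0, 0).
Per channel, c → c + 0.2(255 − c):
  R: 128 + 25.4 = 153.4 → 153
  G: 0 + 51 = 51 → 51
  B: 0 + 51 = 51 → 51
rgb(153, 51, 51) = #993333.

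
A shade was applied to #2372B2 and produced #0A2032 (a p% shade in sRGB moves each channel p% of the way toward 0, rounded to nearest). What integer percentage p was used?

72%

#2372B2 is rgb(35, 114, 178); #0A2032 is rgb(10, 32, 50).
On the B channel (widest range): 50 ≈ 178 + (p/100)(0 − 178), so p ≈ 100×(50 − 178)/(0 − 178) = -12800/-178 = 71.91.
p = 72 reproduces all three channels after rounding.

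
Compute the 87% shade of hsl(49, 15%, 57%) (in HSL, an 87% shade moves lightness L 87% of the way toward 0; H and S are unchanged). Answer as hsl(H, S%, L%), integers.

hsl(49, 15%, 7%)

L moves 87% from 57 toward 0: 57 − 49.59 = 7.41 → 7.
H and S are unchanged.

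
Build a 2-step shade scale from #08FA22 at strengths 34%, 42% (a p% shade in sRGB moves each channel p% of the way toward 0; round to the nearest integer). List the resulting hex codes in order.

#05A516, #059114

#08FA22 is rgb(8, 250, 34).
34%: (8 − 2.72 = 5.28→5, 250 − 85 = 165→165, 34 − 11.56 = 22.44→22) → #05A516
42%: (8 − 3.36 = 4.64→5, 250 − 105 = 145→145, 34 − 14.28 = 19.72→20) → #059114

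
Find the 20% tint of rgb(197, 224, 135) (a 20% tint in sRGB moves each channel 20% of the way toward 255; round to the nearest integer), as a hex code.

#D1E69F

Per channel, c → c + 0.2(255 − c):
  R: 197 + 0.2×(255−197) = 197 + 11.6 = 208.6 → 209
  G: 224 + 0.2×(255−224) = 224 + 6.2 = 230.2 → 230
  B: 135 + 0.2×(255−135) = 135 + 24 = 159 → 159
rgb(209, 230, 159) = #D1E69F.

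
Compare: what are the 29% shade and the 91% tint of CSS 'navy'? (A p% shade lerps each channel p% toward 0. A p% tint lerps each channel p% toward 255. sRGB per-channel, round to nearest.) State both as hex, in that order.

#00005b, #e8e8f4

CSS navy is rgb(0, 0, 128).
29% shade:
  R: 0 + 0 = 0 → 0
  G: 0 + 0 = 0 → 0
  B: 128 − 37.12 = 90.88 → 91
  → #00005b
91% tint:
  R: 0 + 0.91×(255−0) = 0 + 232.05 = 232.05 → 232
  G: 0 + 232.05 = 232.05 → 232
  B: 128 + 115.57 = 243.57 → 244
  → #e8e8f4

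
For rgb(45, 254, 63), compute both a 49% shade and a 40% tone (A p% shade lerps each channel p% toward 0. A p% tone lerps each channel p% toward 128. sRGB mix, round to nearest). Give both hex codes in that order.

#178220, #4ECC59

49% shade:
  R: 45 − 22.05 = 22.95 → 23
  G: 254 + 0.49×(0−254) = 254 − 124.46 = 129.54 → 130
  B: 63 + 0.49×(0−63) = 63 − 30.87 = 32.13 → 32
  → #178220
40% tone:
  R: 45 + 0.4×(128−45) = 45 + 33.2 = 78.2 → 78
  G: 254 − 50.4 = 203.6 → 204
  B: 63 + 26 = 89 → 89
  → #4ECC59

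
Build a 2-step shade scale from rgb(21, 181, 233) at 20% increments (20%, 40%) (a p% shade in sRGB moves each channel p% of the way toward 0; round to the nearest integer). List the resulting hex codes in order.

#1191ba, #0d6d8c

20%: (21 − 4.2 = 16.8→17, 181 − 36.2 = 144.8→145, 233 − 46.6 = 186.4→186) → #1191ba
40%: (21 − 8.4 = 12.6→13, 181 − 72.4 = 108.6→109, 233 − 93.2 = 139.8→140) → #0d6d8c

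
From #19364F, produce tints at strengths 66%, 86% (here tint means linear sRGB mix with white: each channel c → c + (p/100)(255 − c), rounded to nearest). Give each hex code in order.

#19364F is rgb(25, 54, 79).
66%: (25 + 151.8 = 176.8→177, 54 + 132.66 = 186.66→187, 79 + 116.16 = 195.16→195) → #B1BBC3
86%: (25 + 197.8 = 222.8→223, 54 + 172.86 = 226.86→227, 79 + 151.36 = 230.36→230) → #DFE3E6

#B1BBC3, #DFE3E6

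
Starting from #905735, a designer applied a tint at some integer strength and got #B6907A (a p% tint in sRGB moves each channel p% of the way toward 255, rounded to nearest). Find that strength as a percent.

#905735 is rgb(144, 87, 53); #B6907A is rgb(182, 144, 122).
On the B channel (widest range): 122 ≈ 53 + (p/100)(255 − 53), so p ≈ 100×(122 − 53)/(255 − 53) = 6900/202 = 34.16.
p = 34 reproduces all three channels after rounding.

34%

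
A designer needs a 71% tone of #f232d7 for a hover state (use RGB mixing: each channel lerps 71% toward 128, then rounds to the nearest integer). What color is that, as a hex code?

#a16999

#f232d7 is rgb(242, 50, 215).
A 71% tone moves each channel 71% toward 128:
  R: 242 + 0.71×(128−242) = 242 − 80.94 = 161.06 → 161
  G: 50 + 0.71×(128−50) = 50 + 55.38 = 105.38 → 105
  B: 215 + 0.71×(128−215) = 215 − 61.77 = 153.23 → 153
rgb(161, 105, 153) = #a16999.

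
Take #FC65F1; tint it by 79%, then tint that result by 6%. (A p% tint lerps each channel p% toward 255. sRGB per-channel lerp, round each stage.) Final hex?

#FEE1FC

#FC65F1 is rgb(252, 101, 241).
Lerp each channel 79% toward 255:
  R: 252 + 2.37 = 254.37 → 254
  G: 101 + 0.79×(255−101) = 101 + 121.66 = 222.66 → 223
  B: 241 + 11.06 = 252.06 → 252
After the tint: rgb(254, 223, 252) = #FEDFFC.
Per channel, c → c + 0.06(255 − c):
  R: 254 + 0.06×(255−254) = 254 + 0.06 = 254.06 → 254
  G: 223 + 1.92 = 224.92 → 225
  B: 252 + 0.18 = 252.18 → 252
rgb(254, 225, 252) = #FEE1FC.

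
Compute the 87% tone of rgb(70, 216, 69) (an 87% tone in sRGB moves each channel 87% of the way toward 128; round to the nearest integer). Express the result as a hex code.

#788b78

An 87% tone moves each channel 87% toward 128:
  R: 70 + 50.46 = 120.46 → 120
  G: 216 − 76.56 = 139.44 → 139
  B: 69 + 51.33 = 120.33 → 120
rgb(120, 139, 120) = #788b78.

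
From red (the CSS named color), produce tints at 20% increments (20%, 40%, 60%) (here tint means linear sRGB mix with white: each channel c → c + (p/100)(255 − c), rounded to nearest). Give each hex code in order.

#ff3333, #ff6666, #ff9999

CSS red is rgb(255, 0, 0).
20%: (255→255, 0 + 51 = 51→51, 0 + 51 = 51→51) → #ff3333
40%: (255→255, 0 + 102 = 102→102, 0 + 102 = 102→102) → #ff6666
60%: (255→255, 0 + 153 = 153→153, 0 + 153 = 153→153) → #ff9999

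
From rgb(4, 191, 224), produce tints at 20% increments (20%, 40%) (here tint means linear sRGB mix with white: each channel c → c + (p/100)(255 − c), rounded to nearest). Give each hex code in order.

20%: (4 + 50.2 = 54.2→54, 191 + 12.8 = 203.8→204, 224 + 6.2 = 230.2→230) → #36CCE6
40%: (4 + 100.4 = 104.4→104, 191 + 25.6 = 216.6→217, 224 + 12.4 = 236.4→236) → #68D9EC

#36CCE6, #68D9EC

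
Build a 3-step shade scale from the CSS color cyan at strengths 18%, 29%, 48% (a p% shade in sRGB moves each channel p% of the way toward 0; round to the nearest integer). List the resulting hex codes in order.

CSS cyan is rgb(0, 255, 255).
18%: (0→0, 255 − 45.9 = 209.1→209, 255 − 45.9 = 209.1→209) → #00d1d1
29%: (0→0, 255 − 73.95 = 181.05→181, 255 − 73.95 = 181.05→181) → #00b5b5
48%: (0→0, 255 − 122.4 = 132.6→133, 255 − 122.4 = 132.6→133) → #008585

#00d1d1, #00b5b5, #008585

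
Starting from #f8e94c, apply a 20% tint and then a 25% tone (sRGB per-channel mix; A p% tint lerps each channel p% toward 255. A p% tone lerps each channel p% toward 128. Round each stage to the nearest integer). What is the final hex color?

#f8e94c is rgb(248, 233, 76).
Per channel, c → c + 0.2(255 − c):
  R: 248 + 0.2×(255−248) = 248 + 1.4 = 249.4 → 249
  G: 233 + 0.2×(255−233) = 233 + 4.4 = 237.4 → 237
  B: 76 + 0.2×(255−76) = 76 + 35.8 = 111.8 → 112
After the tint: rgb(249, 237, 112) = #f9ed70.
Lerp each channel 25% toward 128:
  R: 249 + 0.25×(128−249) = 249 − 30.25 = 218.75 → 219
  G: 237 − 27.25 = 209.75 → 210
  B: 112 + 0.25×(128−112) = 112 + 4 = 116 → 116
rgb(219, 210, 116) = #dbd274.

#dbd274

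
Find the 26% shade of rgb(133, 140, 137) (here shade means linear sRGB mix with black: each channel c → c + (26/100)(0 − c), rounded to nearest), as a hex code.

#626865

A 26% shade moves each channel 26% toward 0:
  R: 133 + 0.26×(0−133) = 133 − 34.58 = 98.42 → 98
  G: 140 − 36.4 = 103.6 → 104
  B: 137 − 35.62 = 101.38 → 101
rgb(98, 104, 101) = #626865.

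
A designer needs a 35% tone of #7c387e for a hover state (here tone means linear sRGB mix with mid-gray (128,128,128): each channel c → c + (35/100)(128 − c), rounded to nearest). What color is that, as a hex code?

#7d517f

#7c387e is rgb(124, 56, 126).
Lerp each channel 35% toward 128:
  R: 124 + 0.35×(128−124) = 124 + 1.4 = 125.4 → 125
  G: 56 + 0.35×(128−56) = 56 + 25.2 = 81.2 → 81
  B: 126 + 0.7 = 126.7 → 127
rgb(125, 81, 127) = #7d517f.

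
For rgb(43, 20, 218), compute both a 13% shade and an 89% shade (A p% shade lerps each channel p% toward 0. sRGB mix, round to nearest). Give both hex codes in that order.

#2511be, #050218

13% shade:
  R: 43 − 5.59 = 37.41 → 37
  G: 20 + 0.13×(0−20) = 20 − 2.6 = 17.4 → 17
  B: 218 + 0.13×(0−218) = 218 − 28.34 = 189.66 → 190
  → #2511be
89% shade:
  R: 43 + 0.89×(0−43) = 43 − 38.27 = 4.73 → 5
  G: 20 − 17.8 = 2.2 → 2
  B: 218 + 0.89×(0−218) = 218 − 194.02 = 23.98 → 24
  → #050218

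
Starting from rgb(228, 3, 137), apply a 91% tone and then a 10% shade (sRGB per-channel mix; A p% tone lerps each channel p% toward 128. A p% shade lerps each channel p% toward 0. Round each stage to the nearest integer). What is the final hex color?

#7b6974

A 91% tone moves each channel 91% toward 128:
  R: 228 + 0.91×(128−228) = 228 − 91 = 137 → 137
  G: 3 + 0.91×(128−3) = 3 + 113.75 = 116.75 → 117
  B: 137 + 0.91×(128−137) = 137 − 8.19 = 128.81 → 129
After the tone: rgb(137, 117, 129) = #897581.
A 10% shade moves each channel 10% toward 0:
  R: 137 + 0.1×(0−137) = 137 − 13.7 = 123.3 → 123
  G: 117 + 0.1×(0−117) = 117 − 11.7 = 105.3 → 105
  B: 129 + 0.1×(0−129) = 129 − 12.9 = 116.1 → 116
rgb(123, 105, 116) = #7b6974.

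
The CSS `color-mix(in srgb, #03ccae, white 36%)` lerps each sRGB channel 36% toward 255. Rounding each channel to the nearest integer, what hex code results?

#5edecb

#03ccae is rgb(3, 204, 174).
Lerp each channel 36% toward 255:
  R: 3 + 0.36×(255−3) = 3 + 90.72 = 93.72 → 94
  G: 204 + 18.36 = 222.36 → 222
  B: 174 + 0.36×(255−174) = 174 + 29.16 = 203.16 → 203
rgb(94, 222, 203) = #5edecb.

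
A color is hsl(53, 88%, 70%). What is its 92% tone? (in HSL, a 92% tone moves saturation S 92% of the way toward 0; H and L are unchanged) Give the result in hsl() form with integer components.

hsl(53, 7%, 70%)

S moves 92% from 88 toward 0: 88 − 80.96 = 7.04 → 7.
H and L are unchanged.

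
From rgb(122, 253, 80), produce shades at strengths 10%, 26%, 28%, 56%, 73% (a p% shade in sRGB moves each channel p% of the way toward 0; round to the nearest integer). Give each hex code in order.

10%: (122 − 12.2 = 109.8→110, 253 − 25.3 = 227.7→228, 80 − 8 = 72→72) → #6EE448
26%: (122 − 31.72 = 90.28→90, 253 − 65.78 = 187.22→187, 80 − 20.8 = 59.2→59) → #5ABB3B
28%: (122 − 34.16 = 87.84→88, 253 − 70.84 = 182.16→182, 80 − 22.4 = 57.6→58) → #58B63A
56%: (122 − 68.32 = 53.68→54, 253 − 141.68 = 111.32→111, 80 − 44.8 = 35.2→35) → #366F23
73%: (122 − 89.06 = 32.94→33, 253 − 184.69 = 68.31→68, 80 − 58.4 = 21.6→22) → #214416

#6EE448, #5ABB3B, #58B63A, #366F23, #214416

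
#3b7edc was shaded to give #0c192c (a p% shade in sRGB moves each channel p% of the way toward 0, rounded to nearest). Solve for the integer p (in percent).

#3b7edc is rgb(59, 126, 220); #0c192c is rgb(12, 25, 44).
On the B channel (widest range): 44 ≈ 220 + (p/100)(0 − 220), so p ≈ 100×(44 − 220)/(0 − 220) = -17600/-220 = 80.00.
p = 80 reproduces all three channels after rounding.

80%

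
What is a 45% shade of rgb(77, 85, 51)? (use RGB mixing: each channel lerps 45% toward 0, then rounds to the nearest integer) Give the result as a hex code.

#2a2f1c

Per channel, c → c + 0.45(0 − c):
  R: 77 + 0.45×(0−77) = 77 − 34.65 = 42.35 → 42
  G: 85 − 38.25 = 46.75 → 47
  B: 51 + 0.45×(0−51) = 51 − 22.95 = 28.05 → 28
rgb(42, 47, 28) = #2a2f1c.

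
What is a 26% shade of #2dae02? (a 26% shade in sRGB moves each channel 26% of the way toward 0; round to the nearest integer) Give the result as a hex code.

#218101

#2dae02 is rgb(45, 174, 2).
Per channel, c → c + 0.26(0 − c):
  R: 45 + 0.26×(0−45) = 45 − 11.7 = 33.3 → 33
  G: 174 + 0.26×(0−174) = 174 − 45.24 = 128.76 → 129
  B: 2 − 0.52 = 1.48 → 1
rgb(33, 129, 1) = #218101.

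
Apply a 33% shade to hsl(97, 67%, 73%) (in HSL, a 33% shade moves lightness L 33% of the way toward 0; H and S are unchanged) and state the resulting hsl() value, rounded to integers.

hsl(97, 67%, 49%)

L moves 33% from 73 toward 0: 73 − 24.09 = 48.91 → 49.
H and S are unchanged.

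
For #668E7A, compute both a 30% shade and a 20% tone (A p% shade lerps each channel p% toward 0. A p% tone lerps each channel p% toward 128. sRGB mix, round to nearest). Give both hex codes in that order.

#476355, #6B8B7B

#668E7A is rgb(102, 142, 122).
30% shade:
  R: 102 + 0.3×(0−102) = 102 − 30.6 = 71.4 → 71
  G: 142 − 42.6 = 99.4 → 99
  B: 122 + 0.3×(0−122) = 122 − 36.6 = 85.4 → 85
  → #476355
20% tone:
  R: 102 + 0.2×(128−102) = 102 + 5.2 = 107.2 → 107
  G: 142 − 2.8 = 139.2 → 139
  B: 122 + 0.2×(128−122) = 122 + 1.2 = 123.2 → 123
  → #6B8B7B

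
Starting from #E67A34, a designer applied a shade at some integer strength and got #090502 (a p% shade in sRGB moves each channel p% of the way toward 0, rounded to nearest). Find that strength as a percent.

96%

#E67A34 is rgb(230, 122, 52); #090502 is rgb(9, 5, 2).
On the R channel (widest range): 9 ≈ 230 + (p/100)(0 − 230), so p ≈ 100×(9 − 230)/(0 − 230) = -22100/-230 = 96.09.
p = 96 reproduces all three channels after rounding.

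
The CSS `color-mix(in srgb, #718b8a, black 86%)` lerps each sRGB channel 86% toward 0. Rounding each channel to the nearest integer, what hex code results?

#718b8a is rgb(113, 139, 138).
Lerp each channel 86% toward 0:
  R: 113 + 0.86×(0−113) = 113 − 97.18 = 15.82 → 16
  G: 139 + 0.86×(0−139) = 139 − 119.54 = 19.46 → 19
  B: 138 + 0.86×(0−138) = 138 − 118.68 = 19.32 → 19
rgb(16, 19, 19) = #101313.

#101313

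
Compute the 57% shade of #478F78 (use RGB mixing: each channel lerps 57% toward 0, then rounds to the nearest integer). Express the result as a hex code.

#478F78 is rgb(71, 143, 120).
Lerp each channel 57% toward 0:
  R: 71 + 0.57×(0−71) = 71 − 40.47 = 30.53 → 31
  G: 143 + 0.57×(0−143) = 143 − 81.51 = 61.49 → 61
  B: 120 + 0.57×(0−120) = 120 − 68.4 = 51.6 → 52
rgb(31, 61, 52) = #1F3D34.

#1F3D34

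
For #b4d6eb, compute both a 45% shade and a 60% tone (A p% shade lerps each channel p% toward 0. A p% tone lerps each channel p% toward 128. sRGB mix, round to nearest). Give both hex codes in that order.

#b4d6eb is rgb(180, 214, 235).
45% shade:
  R: 180 − 81 = 99 → 99
  G: 214 + 0.45×(0−214) = 214 − 96.3 = 117.7 → 118
  B: 235 + 0.45×(0−235) = 235 − 105.75 = 129.25 → 129
  → #637681
60% tone:
  R: 180 + 0.6×(128−180) = 180 − 31.2 = 148.8 → 149
  G: 214 + 0.6×(128−214) = 214 − 51.6 = 162.4 → 162
  B: 235 − 64.2 = 170.8 → 171
  → #95a2ab

#637681, #95a2ab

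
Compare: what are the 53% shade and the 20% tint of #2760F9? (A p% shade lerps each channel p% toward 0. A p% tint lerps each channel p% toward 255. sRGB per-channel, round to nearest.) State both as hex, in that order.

#2760F9 is rgb(39, 96, 249).
53% shade:
  R: 39 + 0.53×(0−39) = 39 − 20.67 = 18.33 → 18
  G: 96 − 50.88 = 45.12 → 45
  B: 249 − 131.97 = 117.03 → 117
  → #122D75
20% tint:
  R: 39 + 43.2 = 82.2 → 82
  G: 96 + 0.2×(255−96) = 96 + 31.8 = 127.8 → 128
  B: 249 + 0.2×(255−249) = 249 + 1.2 = 250.2 → 250
  → #5280FA

#122D75, #5280FA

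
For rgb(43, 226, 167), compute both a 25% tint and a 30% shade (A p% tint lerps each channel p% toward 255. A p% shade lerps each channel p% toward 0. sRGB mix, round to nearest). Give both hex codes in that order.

25% tint:
  R: 43 + 53 = 96 → 96
  G: 226 + 0.25×(255−226) = 226 + 7.25 = 233.25 → 233
  B: 167 + 0.25×(255−167) = 167 + 22 = 189 → 189
  → #60E9BD
30% shade:
  R: 43 − 12.9 = 30.1 → 30
  G: 226 + 0.3×(0−226) = 226 − 67.8 = 158.2 → 158
  B: 167 + 0.3×(0−167) = 167 − 50.1 = 116.9 → 117
  → #1E9E75

#60E9BD, #1E9E75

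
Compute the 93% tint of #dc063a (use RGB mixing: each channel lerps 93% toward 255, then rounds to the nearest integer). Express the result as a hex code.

#fdeef1

#dc063a is rgb(220, 6, 58).
Lerp each channel 93% toward 255:
  R: 220 + 0.93×(255−220) = 220 + 32.55 = 252.55 → 253
  G: 6 + 0.93×(255−6) = 6 + 231.57 = 237.57 → 238
  B: 58 + 0.93×(255−58) = 58 + 183.21 = 241.21 → 241
rgb(253, 238, 241) = #fdeef1.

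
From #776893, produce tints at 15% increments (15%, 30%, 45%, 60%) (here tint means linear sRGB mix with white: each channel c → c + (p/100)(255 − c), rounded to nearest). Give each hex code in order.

#8b7fa3, #a095b3, #b4acc4, #c9c3d4

#776893 is rgb(119, 104, 147).
15%: (119 + 20.4 = 139.4→139, 104 + 22.65 = 126.65→127, 147 + 16.2 = 163.2→163) → #8b7fa3
30%: (119 + 40.8 = 159.8→160, 104 + 45.3 = 149.3→149, 147 + 32.4 = 179.4→179) → #a095b3
45%: (119 + 61.2 = 180.2→180, 104 + 67.95 = 171.95→172, 147 + 48.6 = 195.6→196) → #b4acc4
60%: (119 + 81.6 = 200.6→201, 104 + 90.6 = 194.6→195, 147 + 64.8 = 211.8→212) → #c9c3d4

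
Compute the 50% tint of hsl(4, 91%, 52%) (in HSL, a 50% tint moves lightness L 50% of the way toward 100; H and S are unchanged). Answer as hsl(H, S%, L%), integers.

hsl(4, 91%, 76%)

L moves 50% from 52 toward 100: 52 + 24 = 76 → 76.
H and S are unchanged.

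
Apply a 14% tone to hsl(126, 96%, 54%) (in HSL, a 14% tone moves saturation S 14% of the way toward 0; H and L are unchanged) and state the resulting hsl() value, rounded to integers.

hsl(126, 83%, 54%)

S moves 14% from 96 toward 0: 96 − 13.44 = 82.56 → 83.
H and L are unchanged.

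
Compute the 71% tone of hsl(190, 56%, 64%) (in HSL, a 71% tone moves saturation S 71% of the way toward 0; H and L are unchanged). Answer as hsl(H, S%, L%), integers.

S moves 71% from 56 toward 0: 56 − 39.76 = 16.24 → 16.
H and L are unchanged.

hsl(190, 16%, 64%)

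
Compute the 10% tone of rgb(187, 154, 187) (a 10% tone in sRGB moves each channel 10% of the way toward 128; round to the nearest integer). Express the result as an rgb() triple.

Lerp each channel 10% toward 128:
  R: 187 + 0.1×(128−187) = 187 − 5.9 = 181.1 → 181
  G: 154 + 0.1×(128−154) = 154 − 2.6 = 151.4 → 151
  B: 187 + 0.1×(128−187) = 187 − 5.9 = 181.1 → 181

rgb(181, 151, 181)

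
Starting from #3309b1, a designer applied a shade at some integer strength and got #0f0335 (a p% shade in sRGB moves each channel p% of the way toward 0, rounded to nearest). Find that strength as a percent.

#3309b1 is rgb(51, 9, 177); #0f0335 is rgb(15, 3, 53).
On the B channel (widest range): 53 ≈ 177 + (p/100)(0 − 177), so p ≈ 100×(53 − 177)/(0 − 177) = -12400/-177 = 70.06.
p = 70 reproduces all three channels after rounding.

70%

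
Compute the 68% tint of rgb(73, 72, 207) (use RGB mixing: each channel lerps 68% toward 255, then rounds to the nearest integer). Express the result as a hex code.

Lerp each channel 68% toward 255:
  R: 73 + 123.76 = 196.76 → 197
  G: 72 + 0.68×(255−72) = 72 + 124.44 = 196.44 → 196
  B: 207 + 0.68×(255−207) = 207 + 32.64 = 239.64 → 240
rgb(197, 196, 240) = #C5C4F0.

#C5C4F0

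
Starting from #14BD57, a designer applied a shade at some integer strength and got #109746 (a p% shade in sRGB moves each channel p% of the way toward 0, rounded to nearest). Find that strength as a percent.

20%

#14BD57 is rgb(20, 189, 87); #109746 is rgb(16, 151, 70).
On the G channel (widest range): 151 ≈ 189 + (p/100)(0 − 189), so p ≈ 100×(151 − 189)/(0 − 189) = -3800/-189 = 20.11.
p = 20 reproduces all three channels after rounding.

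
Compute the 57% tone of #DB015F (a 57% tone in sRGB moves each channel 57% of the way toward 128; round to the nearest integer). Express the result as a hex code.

#DB015F is rgb(219, 1, 95).
A 57% tone moves each channel 57% toward 128:
  R: 219 − 51.87 = 167.13 → 167
  G: 1 + 72.39 = 73.39 → 73
  B: 95 + 18.81 = 113.81 → 114
rgb(167, 73, 114) = #A74972.

#A74972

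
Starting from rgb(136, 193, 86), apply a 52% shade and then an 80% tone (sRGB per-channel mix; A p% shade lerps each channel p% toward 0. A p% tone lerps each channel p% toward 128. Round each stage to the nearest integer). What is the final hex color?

A 52% shade moves each channel 52% toward 0:
  R: 136 + 0.52×(0−136) = 136 − 70.72 = 65.28 → 65
  G: 193 + 0.52×(0−193) = 193 − 100.36 = 92.64 → 93
  B: 86 + 0.52×(0−86) = 86 − 44.72 = 41.28 → 41
After the shade: rgb(65, 93, 41) = #415D29.
Lerp each channel 80% toward 128:
  R: 65 + 50.4 = 115.4 → 115
  G: 93 + 0.8×(128−93) = 93 + 28 = 121 → 121
  B: 41 + 69.6 = 110.6 → 111
rgb(115, 121, 111) = #73796F.

#73796F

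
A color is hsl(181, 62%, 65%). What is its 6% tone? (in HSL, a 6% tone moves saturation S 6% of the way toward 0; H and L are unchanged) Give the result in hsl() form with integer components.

S moves 6% from 62 toward 0: 62 − 3.72 = 58.28 → 58.
H and L are unchanged.

hsl(181, 58%, 65%)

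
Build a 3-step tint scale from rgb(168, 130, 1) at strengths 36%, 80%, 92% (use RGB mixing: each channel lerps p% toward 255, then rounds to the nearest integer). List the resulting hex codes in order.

#c7af5c, #eee6cc, #f8f5eb

36%: (168 + 31.32 = 199.32→199, 130 + 45 = 175→175, 1 + 91.44 = 92.44→92) → #c7af5c
80%: (168 + 69.6 = 237.6→238, 130 + 100 = 230→230, 1 + 203.2 = 204.2→204) → #eee6cc
92%: (168 + 80.04 = 248.04→248, 130 + 115 = 245→245, 1 + 233.68 = 234.68→235) → #f8f5eb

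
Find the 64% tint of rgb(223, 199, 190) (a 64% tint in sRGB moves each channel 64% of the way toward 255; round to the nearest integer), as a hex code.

#F3EBE8

A 64% tint moves each channel 64% toward 255:
  R: 223 + 0.64×(255−223) = 223 + 20.48 = 243.48 → 243
  G: 199 + 35.84 = 234.84 → 235
  B: 190 + 41.6 = 231.6 → 232
rgb(243, 235, 232) = #F3EBE8.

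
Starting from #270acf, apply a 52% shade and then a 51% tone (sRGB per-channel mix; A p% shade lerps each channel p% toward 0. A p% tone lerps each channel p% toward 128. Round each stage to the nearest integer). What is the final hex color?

#270acf is rgb(39, 10, 207).
A 52% shade moves each channel 52% toward 0:
  R: 39 − 20.28 = 18.72 → 19
  G: 10 + 0.52×(0−10) = 10 − 5.2 = 4.8 → 5
  B: 207 + 0.52×(0−207) = 207 − 107.64 = 99.36 → 99
After the shade: rgb(19, 5, 99) = #130563.
A 51% tone moves each channel 51% toward 128:
  R: 19 + 55.59 = 74.59 → 75
  G: 5 + 0.51×(128−5) = 5 + 62.73 = 67.73 → 68
  B: 99 + 14.79 = 113.79 → 114
rgb(75, 68, 114) = #4b4472.

#4b4472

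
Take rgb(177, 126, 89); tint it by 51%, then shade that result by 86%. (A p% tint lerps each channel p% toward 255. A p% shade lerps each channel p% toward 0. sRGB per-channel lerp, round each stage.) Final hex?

Lerp each channel 51% toward 255:
  R: 177 + 39.78 = 216.78 → 217
  G: 126 + 0.51×(255−126) = 126 + 65.79 = 191.79 → 192
  B: 89 + 0.51×(255−89) = 89 + 84.66 = 173.66 → 174
After the tint: rgb(217, 192, 174) = #d9c0ae.
An 86% shade moves each channel 86% toward 0:
  R: 217 − 186.62 = 30.38 → 30
  G: 192 − 165.12 = 26.88 → 27
  B: 174 − 149.64 = 24.36 → 24
rgb(30, 27, 24) = #1e1b18.

#1e1b18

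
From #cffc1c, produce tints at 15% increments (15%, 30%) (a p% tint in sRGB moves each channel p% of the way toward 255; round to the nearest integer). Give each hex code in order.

#d6fc3e, #ddfd60

#cffc1c is rgb(207, 252, 28).
15%: (207 + 7.2 = 214.2→214, 252→252, 28 + 34.05 = 62.05→62) → #d6fc3e
30%: (207 + 14.4 = 221.4→221, 252 + 0.9 = 252.9→253, 28 + 68.1 = 96.1→96) → #ddfd60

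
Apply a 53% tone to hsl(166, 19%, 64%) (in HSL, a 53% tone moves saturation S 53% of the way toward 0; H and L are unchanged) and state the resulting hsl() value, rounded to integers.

S moves 53% from 19 toward 0: 19 − 10.07 = 8.93 → 9.
H and L are unchanged.

hsl(166, 9%, 64%)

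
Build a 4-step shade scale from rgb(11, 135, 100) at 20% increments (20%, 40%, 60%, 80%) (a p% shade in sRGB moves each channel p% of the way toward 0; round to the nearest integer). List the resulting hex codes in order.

#096C50, #07513C, #043628, #021B14

20%: (11 − 2.2 = 8.8→9, 135 − 27 = 108→108, 100 − 20 = 80→80) → #096C50
40%: (11 − 4.4 = 6.6→7, 135 − 54 = 81→81, 100 − 40 = 60→60) → #07513C
60%: (11 − 6.6 = 4.4→4, 135 − 81 = 54→54, 100 − 60 = 40→40) → #043628
80%: (11 − 8.8 = 2.2→2, 135 − 108 = 27→27, 100 − 80 = 20→20) → #021B14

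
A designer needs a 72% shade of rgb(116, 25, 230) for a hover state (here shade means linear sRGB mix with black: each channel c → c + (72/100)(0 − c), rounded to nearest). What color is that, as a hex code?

#200740

Per channel, c → c + 0.72(0 − c):
  R: 116 + 0.72×(0−116) = 116 − 83.52 = 32.48 → 32
  G: 25 − 18 = 7 → 7
  B: 230 + 0.72×(0−230) = 230 − 165.6 = 64.4 → 64
rgb(32, 7, 64) = #200740.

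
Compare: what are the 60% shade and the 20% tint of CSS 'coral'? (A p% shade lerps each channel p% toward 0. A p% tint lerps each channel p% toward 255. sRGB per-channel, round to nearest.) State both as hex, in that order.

#663320, #ff9973

CSS coral is rgb(255, 127, 80).
60% shade:
  R: 255 + 0.6×(0−255) = 255 − 153 = 102 → 102
  G: 127 + 0.6×(0−127) = 127 − 76.2 = 50.8 → 51
  B: 80 + 0.6×(0−80) = 80 − 48 = 32 → 32
  → #663320
20% tint:
  R: 255 + 0.2×(255−255) = 255 + 0 = 255 → 255
  G: 127 + 25.6 = 152.6 → 153
  B: 80 + 0.2×(255−80) = 80 + 35 = 115 → 115
  → #ff9973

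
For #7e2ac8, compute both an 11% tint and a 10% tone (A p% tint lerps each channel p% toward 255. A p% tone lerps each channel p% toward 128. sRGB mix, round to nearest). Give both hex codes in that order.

#7e2ac8 is rgb(126, 42, 200).
11% tint:
  R: 126 + 0.11×(255−126) = 126 + 14.19 = 140.19 → 140
  G: 42 + 0.11×(255−42) = 42 + 23.43 = 65.43 → 65
  B: 200 + 6.05 = 206.05 → 206
  → #8c41ce
10% tone:
  R: 126 + 0.2 = 126.2 → 126
  G: 42 + 8.6 = 50.6 → 51
  B: 200 − 7.2 = 192.8 → 193
  → #7e33c1

#8c41ce, #7e33c1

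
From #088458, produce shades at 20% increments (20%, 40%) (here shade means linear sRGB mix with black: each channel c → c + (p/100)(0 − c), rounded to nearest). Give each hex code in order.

#088458 is rgb(8, 132, 88).
20%: (8 − 1.6 = 6.4→6, 132 − 26.4 = 105.6→106, 88 − 17.6 = 70.4→70) → #066A46
40%: (8 − 3.2 = 4.8→5, 132 − 52.8 = 79.2→79, 88 − 35.2 = 52.8→53) → #054F35

#066A46, #054F35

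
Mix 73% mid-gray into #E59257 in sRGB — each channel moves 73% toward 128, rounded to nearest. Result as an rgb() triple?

#E59257 is rgb(229, 146, 87).
A 73% tone moves each channel 73% toward 128:
  R: 229 + 0.73×(128−229) = 229 − 73.73 = 155.27 → 155
  G: 146 − 13.14 = 132.86 → 133
  B: 87 + 0.73×(128−87) = 87 + 29.93 = 116.93 → 117

rgb(155, 133, 117)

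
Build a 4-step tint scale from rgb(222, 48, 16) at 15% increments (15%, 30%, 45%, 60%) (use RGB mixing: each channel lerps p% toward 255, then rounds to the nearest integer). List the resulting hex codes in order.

15%: (222 + 4.95 = 226.95→227, 48 + 31.05 = 79.05→79, 16 + 35.85 = 51.85→52) → #E34F34
30%: (222 + 9.9 = 231.9→232, 48 + 62.1 = 110.1→110, 16 + 71.7 = 87.7→88) → #E86E58
45%: (222 + 14.85 = 236.85→237, 48 + 93.15 = 141.15→141, 16 + 107.55 = 123.55→124) → #ED8D7C
60%: (222 + 19.8 = 241.8→242, 48 + 124.2 = 172.2→172, 16 + 143.4 = 159.4→159) → #F2AC9F

#E34F34, #E86E58, #ED8D7C, #F2AC9F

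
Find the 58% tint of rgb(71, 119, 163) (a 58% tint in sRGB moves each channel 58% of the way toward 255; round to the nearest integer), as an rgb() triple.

A 58% tint moves each channel 58% toward 255:
  R: 71 + 0.58×(255−71) = 71 + 106.72 = 177.72 → 178
  G: 119 + 0.58×(255−119) = 119 + 78.88 = 197.88 → 198
  B: 163 + 53.36 = 216.36 → 216

rgb(178, 198, 216)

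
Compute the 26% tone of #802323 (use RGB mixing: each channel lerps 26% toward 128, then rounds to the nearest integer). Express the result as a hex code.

#802323 is rgb(128, 35, 35).
Lerp each channel 26% toward 128:
  R: 128 + 0.26×(128−128) = 128 + 0 = 128 → 128
  G: 35 + 0.26×(128−35) = 35 + 24.18 = 59.18 → 59
  B: 35 + 0.26×(128−35) = 35 + 24.18 = 59.18 → 59
rgb(128, 59, 59) = #803b3b.

#803b3b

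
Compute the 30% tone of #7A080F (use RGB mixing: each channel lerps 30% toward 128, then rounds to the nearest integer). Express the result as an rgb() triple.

#7A080F is rgb(122, 8, 15).
Lerp each channel 30% toward 128:
  R: 122 + 1.8 = 123.8 → 124
  G: 8 + 0.3×(128−8) = 8 + 36 = 44 → 44
  B: 15 + 0.3×(128−15) = 15 + 33.9 = 48.9 → 49

rgb(124, 44, 49)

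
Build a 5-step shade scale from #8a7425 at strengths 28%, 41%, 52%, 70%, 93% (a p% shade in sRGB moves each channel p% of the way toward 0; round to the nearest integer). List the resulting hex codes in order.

#63541b, #514416, #423812, #29230b, #0a0803

#8a7425 is rgb(138, 116, 37).
28%: (138 − 38.64 = 99.36→99, 116 − 32.48 = 83.52→84, 37 − 10.36 = 26.64→27) → #63541b
41%: (138 − 56.58 = 81.42→81, 116 − 47.56 = 68.44→68, 37 − 15.17 = 21.83→22) → #514416
52%: (138 − 71.76 = 66.24→66, 116 − 60.32 = 55.68→56, 37 − 19.24 = 17.76→18) → #423812
70%: (138 − 96.6 = 41.4→41, 116 − 81.2 = 34.8→35, 37 − 25.9 = 11.1→11) → #29230b
93%: (138 − 128.34 = 9.66→10, 116 − 107.88 = 8.12→8, 37 − 34.41 = 2.59→3) → #0a0803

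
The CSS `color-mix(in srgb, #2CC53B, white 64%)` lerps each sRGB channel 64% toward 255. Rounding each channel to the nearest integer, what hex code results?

#2CC53B is rgb(44, 197, 59).
A 64% tint moves each channel 64% toward 255:
  R: 44 + 0.64×(255−44) = 44 + 135.04 = 179.04 → 179
  G: 197 + 0.64×(255−197) = 197 + 37.12 = 234.12 → 234
  B: 59 + 0.64×(255−59) = 59 + 125.44 = 184.44 → 184
rgb(179, 234, 184) = #B3EAB8.

#B3EAB8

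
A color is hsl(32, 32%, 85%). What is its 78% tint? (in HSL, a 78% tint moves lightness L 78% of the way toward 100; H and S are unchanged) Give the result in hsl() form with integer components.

L moves 78% from 85 toward 100: 85 + 11.7 = 96.7 → 97.
H and S are unchanged.

hsl(32, 32%, 97%)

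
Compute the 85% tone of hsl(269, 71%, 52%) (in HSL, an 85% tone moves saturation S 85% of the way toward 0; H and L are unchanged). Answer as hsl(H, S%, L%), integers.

S moves 85% from 71 toward 0: 71 − 60.35 = 10.65 → 11.
H and L are unchanged.

hsl(269, 11%, 52%)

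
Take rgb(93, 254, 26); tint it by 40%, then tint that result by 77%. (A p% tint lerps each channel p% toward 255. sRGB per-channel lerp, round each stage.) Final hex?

Lerp each channel 40% toward 255:
  R: 93 + 64.8 = 157.8 → 158
  G: 254 + 0.4×(255−254) = 254 + 0.4 = 254.4 → 254
  B: 26 + 91.6 = 117.6 → 118
After the tint: rgb(158, 254, 118) = #9efe76.
Lerp each channel 77% toward 255:
  R: 158 + 74.69 = 232.69 → 233
  G: 254 + 0.77×(255−254) = 254 + 0.77 = 254.77 → 255
  B: 118 + 105.49 = 223.49 → 223
rgb(233, 255, 223) = #e9ffdf.

#e9ffdf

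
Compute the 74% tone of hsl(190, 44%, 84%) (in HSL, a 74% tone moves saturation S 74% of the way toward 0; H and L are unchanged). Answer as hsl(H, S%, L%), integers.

S moves 74% from 44 toward 0: 44 − 32.56 = 11.44 → 11.
H and L are unchanged.

hsl(190, 11%, 84%)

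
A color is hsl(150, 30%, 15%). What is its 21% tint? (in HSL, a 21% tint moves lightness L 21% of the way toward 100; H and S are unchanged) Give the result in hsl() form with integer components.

hsl(150, 30%, 33%)

L moves 21% from 15 toward 100: 15 + 17.85 = 32.85 → 33.
H and S are unchanged.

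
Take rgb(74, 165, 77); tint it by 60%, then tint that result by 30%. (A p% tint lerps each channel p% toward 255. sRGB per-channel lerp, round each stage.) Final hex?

Lerp each channel 60% toward 255:
  R: 74 + 0.6×(255−74) = 74 + 108.6 = 182.6 → 183
  G: 165 + 54 = 219 → 219
  B: 77 + 0.6×(255−77) = 77 + 106.8 = 183.8 → 184
After the tint: rgb(183, 219, 184) = #B7DBB8.
Lerp each channel 30% toward 255:
  R: 183 + 0.3×(255−183) = 183 + 21.6 = 204.6 → 205
  G: 219 + 0.3×(255−219) = 219 + 10.8 = 229.8 → 230
  B: 184 + 21.3 = 205.3 → 205
rgb(205, 230, 205) = #CDE6CD.

#CDE6CD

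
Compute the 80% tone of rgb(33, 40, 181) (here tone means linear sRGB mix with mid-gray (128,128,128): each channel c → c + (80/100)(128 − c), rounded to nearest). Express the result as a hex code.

#6D6E8B

Lerp each channel 80% toward 128:
  R: 33 + 0.8×(128−33) = 33 + 76 = 109 → 109
  G: 40 + 0.8×(128−40) = 40 + 70.4 = 110.4 → 110
  B: 181 − 42.4 = 138.6 → 139
rgb(109, 110, 139) = #6D6E8B.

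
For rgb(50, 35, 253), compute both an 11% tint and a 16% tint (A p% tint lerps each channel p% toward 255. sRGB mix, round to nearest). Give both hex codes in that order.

#493BFD, #5346FD

11% tint:
  R: 50 + 0.11×(255−50) = 50 + 22.55 = 72.55 → 73
  G: 35 + 0.11×(255−35) = 35 + 24.2 = 59.2 → 59
  B: 253 + 0.22 = 253.22 → 253
  → #493BFD
16% tint:
  R: 50 + 0.16×(255−50) = 50 + 32.8 = 82.8 → 83
  G: 35 + 35.2 = 70.2 → 70
  B: 253 + 0.32 = 253.32 → 253
  → #5346FD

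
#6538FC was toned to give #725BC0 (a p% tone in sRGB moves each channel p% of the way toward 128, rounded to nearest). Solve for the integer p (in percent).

48%

#6538FC is rgb(101, 56, 252); #725BC0 is rgb(114, 91, 192).
On the B channel (widest range): 192 ≈ 252 + (p/100)(128 − 252), so p ≈ 100×(192 − 252)/(128 − 252) = -6000/-124 = 48.39.
p = 48 reproduces all three channels after rounding.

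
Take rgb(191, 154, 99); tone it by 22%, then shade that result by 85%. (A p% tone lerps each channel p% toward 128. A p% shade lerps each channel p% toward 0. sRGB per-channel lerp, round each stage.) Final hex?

Per channel, c → c + 0.22(128 − c):
  R: 191 + 0.22×(128−191) = 191 − 13.86 = 177.14 → 177
  G: 154 + 0.22×(128−154) = 154 − 5.72 = 148.28 → 148
  B: 99 + 6.38 = 105.38 → 105
After the tone: rgb(177, 148, 105) = #B19469.
Per channel, c → c + 0.85(0 − c):
  R: 177 + 0.85×(0−177) = 177 − 150.45 = 26.55 → 27
  G: 148 + 0.85×(0−148) = 148 − 125.8 = 22.2 → 22
  B: 105 − 89.25 = 15.75 → 16
rgb(27, 22, 16) = #1B1610.

#1B1610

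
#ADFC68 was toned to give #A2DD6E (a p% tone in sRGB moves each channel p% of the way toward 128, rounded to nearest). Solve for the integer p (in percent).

25%

#ADFC68 is rgb(173, 252, 104); #A2DD6E is rgb(162, 221, 110).
On the G channel (widest range): 221 ≈ 252 + (p/100)(128 − 252), so p ≈ 100×(221 − 252)/(128 − 252) = -3100/-124 = 25.00.
p = 25 reproduces all three channels after rounding.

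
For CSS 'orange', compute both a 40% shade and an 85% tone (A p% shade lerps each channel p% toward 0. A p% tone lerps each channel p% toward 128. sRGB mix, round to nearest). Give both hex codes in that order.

#996300, #93866d

CSS orange is rgb(255, 165, 0).
40% shade:
  R: 255 + 0.4×(0−255) = 255 − 102 = 153 → 153
  G: 165 − 66 = 99 → 99
  B: 0 + 0.4×(0−0) = 0 + 0 = 0 → 0
  → #996300
85% tone:
  R: 255 + 0.85×(128−255) = 255 − 107.95 = 147.05 → 147
  G: 165 − 31.45 = 133.55 → 134
  B: 0 + 108.8 = 108.8 → 109
  → #93866d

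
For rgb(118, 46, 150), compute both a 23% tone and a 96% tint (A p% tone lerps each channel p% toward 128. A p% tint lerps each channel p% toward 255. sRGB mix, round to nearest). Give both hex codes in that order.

#784191, #FAF7FB

23% tone:
  R: 118 + 2.3 = 120.3 → 120
  G: 46 + 0.23×(128−46) = 46 + 18.86 = 64.86 → 65
  B: 150 + 0.23×(128−150) = 150 − 5.06 = 144.94 → 145
  → #784191
96% tint:
  R: 118 + 131.52 = 249.52 → 250
  G: 46 + 200.64 = 246.64 → 247
  B: 150 + 100.8 = 250.8 → 251
  → #FAF7FB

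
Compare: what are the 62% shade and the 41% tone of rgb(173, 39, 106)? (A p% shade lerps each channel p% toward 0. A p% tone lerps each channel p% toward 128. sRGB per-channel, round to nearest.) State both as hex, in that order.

62% shade:
  R: 173 − 107.26 = 65.74 → 66
  G: 39 + 0.62×(0−39) = 39 − 24.18 = 14.82 → 15
  B: 106 + 0.62×(0−106) = 106 − 65.72 = 40.28 → 40
  → #420f28
41% tone:
  R: 173 + 0.41×(128−173) = 173 − 18.45 = 154.55 → 155
  G: 39 + 36.49 = 75.49 → 75
  B: 106 + 0.41×(128−106) = 106 + 9.02 = 115.02 → 115
  → #9b4b73

#420f28, #9b4b73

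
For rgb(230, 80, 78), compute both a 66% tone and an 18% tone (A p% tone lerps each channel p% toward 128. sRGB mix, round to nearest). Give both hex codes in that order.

#a3706f, #d45957

66% tone:
  R: 230 − 67.32 = 162.68 → 163
  G: 80 + 31.68 = 111.68 → 112
  B: 78 + 0.66×(128−78) = 78 + 33 = 111 → 111
  → #a3706f
18% tone:
  R: 230 + 0.18×(128−230) = 230 − 18.36 = 211.64 → 212
  G: 80 + 0.18×(128−80) = 80 + 8.64 = 88.64 → 89
  B: 78 + 9 = 87 → 87
  → #d45957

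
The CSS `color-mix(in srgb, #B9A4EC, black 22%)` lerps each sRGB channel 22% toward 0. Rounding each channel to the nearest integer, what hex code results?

#9080B8

#B9A4EC is rgb(185, 164, 236).
Per channel, c → c + 0.22(0 − c):
  R: 185 − 40.7 = 144.3 → 144
  G: 164 − 36.08 = 127.92 → 128
  B: 236 + 0.22×(0−236) = 236 − 51.92 = 184.08 → 184
rgb(144, 128, 184) = #9080B8.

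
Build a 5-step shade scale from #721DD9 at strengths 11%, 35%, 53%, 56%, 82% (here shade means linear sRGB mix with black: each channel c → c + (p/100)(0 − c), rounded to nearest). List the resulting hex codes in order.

#651AC1, #4A138D, #360E66, #320D5F, #150527

#721DD9 is rgb(114, 29, 217).
11%: (114 − 12.54 = 101.46→101, 29 − 3.19 = 25.81→26, 217 − 23.87 = 193.13→193) → #651AC1
35%: (114 − 39.9 = 74.1→74, 29 − 10.15 = 18.85→19, 217 − 75.95 = 141.05→141) → #4A138D
53%: (114 − 60.42 = 53.58→54, 29 − 15.37 = 13.63→14, 217 − 115.01 = 101.99→102) → #360E66
56%: (114 − 63.84 = 50.16→50, 29 − 16.24 = 12.76→13, 217 − 121.52 = 95.48→95) → #320D5F
82%: (114 − 93.48 = 20.52→21, 29 − 23.78 = 5.22→5, 217 − 177.94 = 39.06→39) → #150527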